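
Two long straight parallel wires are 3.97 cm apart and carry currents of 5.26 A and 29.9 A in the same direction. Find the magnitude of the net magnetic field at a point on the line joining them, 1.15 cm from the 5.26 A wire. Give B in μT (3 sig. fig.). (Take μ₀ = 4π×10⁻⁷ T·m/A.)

B ≈ 121 μT

Each long wire gives B = μ₀I/(2πd). Distances are d₁ = 0.0115 m and d₂ = 0.0282 m.
B₁ = 9.15×10⁻⁵ T, B₂ = 2.12×10⁻⁴ T.
Between parallel currents the two contributions point in opposite directions, so they subtract. B = |B₁ − B₂| = |9.15×10⁻⁵ − 2.12×10⁻⁴| = 1.21×10⁻⁴ T.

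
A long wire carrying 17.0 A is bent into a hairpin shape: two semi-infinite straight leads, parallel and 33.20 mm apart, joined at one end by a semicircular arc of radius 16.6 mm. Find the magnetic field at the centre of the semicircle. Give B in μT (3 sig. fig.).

B ≈ 527 μT

The semicircular arc contributes B_arc = μ₀I·π/(4πR) = μ₀I/(4R) = 3.22×10⁻⁴ T.
Each semi-infinite lead is at perpendicular distance R = 0.0166 m from the centre, with the perpendicular foot at its near end, so it contributes μ₀I/(4πR); both point the same way, together 2.05×10⁻⁴ T.
Arc and leads all point the same direction: B = 3.22×10⁻⁴ + 2.05×10⁻⁴ = 5.27×10⁻⁴ T.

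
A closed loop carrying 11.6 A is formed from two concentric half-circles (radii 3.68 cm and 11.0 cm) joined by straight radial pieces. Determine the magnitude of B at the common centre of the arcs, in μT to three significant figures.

B ≈ 65.9 μT

The radial connectors point toward the centre, so dl × r̂ = 0 and they contribute nothing.
Each semicircle gives μ₀I/(4R): inner arc 9.90×10⁻⁵ T, outer arc 3.31×10⁻⁵ T.
The two arcs carry current in opposite angular senses, so their fields oppose: B = |9.90×10⁻⁵ − 3.31×10⁻⁵| = 6.59×10⁻⁵ T.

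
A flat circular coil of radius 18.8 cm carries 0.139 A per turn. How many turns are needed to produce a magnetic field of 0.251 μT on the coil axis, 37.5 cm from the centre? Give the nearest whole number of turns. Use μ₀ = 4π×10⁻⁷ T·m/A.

N = 6

For an N-turn coil, B = Nμ₀IR²/[2(R²+z²)^(3/2)]. A single turn gives B₁ = 4.18×10⁻⁸ T with R = 0.188 m, z = 0.375 m.
N = B/B₁ = 2.51×10⁻⁷ / 4.18×10⁻⁸ = 6.00.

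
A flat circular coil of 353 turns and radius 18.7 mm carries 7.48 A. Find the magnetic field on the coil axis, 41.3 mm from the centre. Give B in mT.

For an N-turn flat coil, B = Nμ₀IR²/[2(R²+z²)^(3/2)] with R = 0.0187 m, z = 0.0413 m.
B = 353 × 1.76×10⁻⁵ T = 6.23×10⁻³ T.

B ≈ 6.23 mT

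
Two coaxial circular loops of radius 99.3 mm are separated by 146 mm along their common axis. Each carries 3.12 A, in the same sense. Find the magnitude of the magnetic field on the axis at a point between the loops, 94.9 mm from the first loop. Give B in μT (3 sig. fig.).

Each loop contributes B = μ₀IR²/[2(R²+z²)^(3/2)] on the axis, with z measured from that loop.
Loop 1 (z = 0.0949 m): B₁ = 7.46×10⁻⁶ T. Loop 2 (z = 0.0511 m): B₂ = 1.39×10⁻⁵ T.
The fields add: B = B₁ + B₂ = 2.13×10⁻⁵ T.

B ≈ 21.3 μT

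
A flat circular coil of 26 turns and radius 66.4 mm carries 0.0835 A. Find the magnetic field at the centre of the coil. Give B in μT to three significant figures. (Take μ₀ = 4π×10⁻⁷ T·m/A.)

For an N-turn flat coil, B = Nμ₀I/(2R) with R = 0.0664 m.
B = 26 × 7.90×10⁻⁷ T = 2.05×10⁻⁵ T.

B ≈ 20.5 μT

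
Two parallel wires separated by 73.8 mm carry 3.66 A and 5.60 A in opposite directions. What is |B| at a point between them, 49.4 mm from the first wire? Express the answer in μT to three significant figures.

Each long wire gives B = μ₀I/(2πd). Distances are d₁ = 0.0494 m and d₂ = 0.0244 m.
B₁ = 1.48×10⁻⁵ T, B₂ = 4.59×10⁻⁵ T.
Between antiparallel currents both contributions point the same way, so they add. B = B₁ + B₂ = 1.48×10⁻⁵ + 4.59×10⁻⁵ = 6.07×10⁻⁵ T.

B ≈ 60.7 μT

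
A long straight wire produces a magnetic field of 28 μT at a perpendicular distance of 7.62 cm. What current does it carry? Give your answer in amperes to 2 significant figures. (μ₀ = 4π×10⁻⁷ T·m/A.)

I ≈ 11 A

For a long straight wire B = μ₀I/(2πd), so I = 2πdB/μ₀.
I = 2π × 0.0762 × 2.80×10⁻⁵ / (4π×10⁻⁷) = 10.7 A.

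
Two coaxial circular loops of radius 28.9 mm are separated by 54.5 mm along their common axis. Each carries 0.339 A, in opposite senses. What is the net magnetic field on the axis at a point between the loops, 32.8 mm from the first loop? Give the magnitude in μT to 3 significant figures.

B ≈ 1.64 μT

Each loop contributes B = μ₀IR²/[2(R²+z²)^(3/2)] on the axis, with z measured from that loop.
Loop 1 (z = 0.0328 m): B₁ = 2.13×10⁻⁶ T. Loop 2 (z = 0.0217 m): B₂ = 3.77×10⁻⁶ T.
The fields oppose: B = |B₁ − B₂| = 1.64×10⁻⁶ T.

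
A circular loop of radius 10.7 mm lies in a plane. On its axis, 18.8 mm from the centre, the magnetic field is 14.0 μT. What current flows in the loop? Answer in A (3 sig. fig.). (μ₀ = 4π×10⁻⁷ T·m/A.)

On the axis of a loop, B = μ₀IR²/[2(R²+z²)^(3/2)], so I = 2B(R²+z²)^(3/2)/(μ₀R²).
R² + z² = 0.0001145 + 0.0003534 = 0.0004679 m²; raised to 3/2 gives 1.01×10⁻⁵ m³.
I = 2 × 1.40×10⁻⁵ × 1.01×10⁻⁵ / (1.26×10⁻⁶ × 0.0001145) = 1.97 A.

I ≈ 1.97 A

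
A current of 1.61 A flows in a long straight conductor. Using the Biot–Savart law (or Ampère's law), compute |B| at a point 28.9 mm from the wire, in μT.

For an infinitely long straight wire, B = μ₀I/(2πd).
B = (4π×10⁻⁷ × 1.61) / (2π × 0.0289) = 1.11×10⁻⁵ T.

B ≈ 11.1 μT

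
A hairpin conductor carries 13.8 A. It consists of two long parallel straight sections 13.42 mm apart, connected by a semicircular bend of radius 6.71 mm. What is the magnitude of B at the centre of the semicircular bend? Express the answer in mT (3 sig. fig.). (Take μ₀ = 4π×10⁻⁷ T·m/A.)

The semicircular arc contributes B_arc = μ₀I·π/(4πR) = μ₀I/(4R) = 6.46×10⁻⁴ T.
Each semi-infinite lead is at perpendicular distance R = 0.00671 m from the centre, with the perpendicular foot at its near end, so it contributes μ₀I/(4πR); both point the same way, together 4.11×10⁻⁴ T.
Arc and leads all point the same direction: B = 6.46×10⁻⁴ + 4.11×10⁻⁴ = 1.06×10⁻³ T.

B ≈ 1.06 mT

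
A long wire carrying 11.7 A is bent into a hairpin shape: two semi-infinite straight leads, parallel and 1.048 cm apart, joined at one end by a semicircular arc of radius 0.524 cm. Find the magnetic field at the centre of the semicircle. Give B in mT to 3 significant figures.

B ≈ 1.15 mT

The semicircular arc contributes B_arc = μ₀I·π/(4πR) = μ₀I/(4R) = 7.01×10⁻⁴ T.
Each semi-infinite lead is at perpendicular distance R = 0.00524 m from the centre, with the perpendicular foot at its near end, so it contributes μ₀I/(4πR); both point the same way, together 4.47×10⁻⁴ T.
Arc and leads all point the same direction: B = 7.01×10⁻⁴ + 4.47×10⁻⁴ = 1.15×10⁻³ T.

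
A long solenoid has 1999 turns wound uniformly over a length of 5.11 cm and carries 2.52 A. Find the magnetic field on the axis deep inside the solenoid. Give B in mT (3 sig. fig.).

B ≈ 124 mT

Inside a long solenoid, B = μ₀nI with n = 3.912×10⁴ turns/m.
B = 4π×10⁻⁷ × 3.912×10⁴ × 2.52 = 0.124 T.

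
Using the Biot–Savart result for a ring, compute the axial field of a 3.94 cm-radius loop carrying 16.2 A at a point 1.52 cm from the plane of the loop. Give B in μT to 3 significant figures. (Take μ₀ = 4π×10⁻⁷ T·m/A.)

On the axis of a circular loop, B = μ₀IR² / [2(R²+z²)^(3/2)].
R² + z² = (0.0394)² + (0.0152)² = 0.001783 m², and (R²+z²)^(3/2) = 7.53×10⁻⁵ m³.
B = (4π×10⁻⁷ × 16.2 × 0.001552) / (2 × 7.53×10⁻⁵) = 2.10×10⁻⁴ T.

B ≈ 210 μT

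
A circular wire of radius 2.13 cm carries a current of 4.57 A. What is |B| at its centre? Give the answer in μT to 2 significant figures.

At the centre of a circular loop the Biot–Savart law gives B = μ₀I/(2R).
B = (4π×10⁻⁷ × 4.57) / (2 × 0.0213) = 1.35×10⁻⁴ T.

B ≈ 130 μT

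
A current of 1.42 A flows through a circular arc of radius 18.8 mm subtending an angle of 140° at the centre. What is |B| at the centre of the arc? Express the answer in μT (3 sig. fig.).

The Biot–Savart field of a circular arc at its centre is B = μ₀Iφ/(4πR), with φ = 2.443 rad.
B = (4π×10⁻⁷ × 1.42 × 2.443) / (4π × 0.0188) = 1.85×10⁻⁵ T.

B ≈ 18.5 μT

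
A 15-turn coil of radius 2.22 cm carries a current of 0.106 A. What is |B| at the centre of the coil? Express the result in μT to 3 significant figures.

For an N-turn flat coil, B = Nμ₀I/(2R) with R = 0.0222 m.
B = 15 × 3.00×10⁻⁶ T = 4.50×10⁻⁵ T.

B ≈ 45.0 μT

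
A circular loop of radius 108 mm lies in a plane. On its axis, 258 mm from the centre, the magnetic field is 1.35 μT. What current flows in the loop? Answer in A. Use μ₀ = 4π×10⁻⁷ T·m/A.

I ≈ 4.03 A

On the axis of a loop, B = μ₀IR²/[2(R²+z²)^(3/2)], so I = 2B(R²+z²)^(3/2)/(μ₀R²).
R² + z² = 0.01166 + 0.06656 = 0.07823 m²; raised to 3/2 gives 2.19×10⁻² m³.
I = 2 × 1.35×10⁻⁶ × 2.19×10⁻² / (1.26×10⁻⁶ × 0.01166) = 4.03 A.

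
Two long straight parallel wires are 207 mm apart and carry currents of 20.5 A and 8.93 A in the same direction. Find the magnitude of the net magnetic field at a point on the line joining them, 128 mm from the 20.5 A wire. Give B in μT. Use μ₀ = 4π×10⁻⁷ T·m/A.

B ≈ 9.42 μT

Each long wire gives B = μ₀I/(2πd). Distances are d₁ = 0.128 m and d₂ = 0.079 m.
B₁ = 3.20×10⁻⁵ T, B₂ = 2.26×10⁻⁵ T.
Between parallel currents the two contributions point in opposite directions, so they subtract. B = |B₁ − B₂| = |3.20×10⁻⁵ − 2.26×10⁻⁵| = 9.42×10⁻⁶ T.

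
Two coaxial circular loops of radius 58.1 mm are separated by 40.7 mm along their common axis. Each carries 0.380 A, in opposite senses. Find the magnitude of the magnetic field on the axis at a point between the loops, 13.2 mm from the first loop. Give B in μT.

B ≈ 0.776 μT

Each loop contributes B = μ₀IR²/[2(R²+z²)^(3/2)] on the axis, with z measured from that loop.
Loop 1 (z = 0.0132 m): B₁ = 3.81×10⁻⁶ T. Loop 2 (z = 0.0275 m): B₂ = 3.03×10⁻⁶ T.
The fields oppose: B = |B₁ − B₂| = 7.76×10⁻⁷ T.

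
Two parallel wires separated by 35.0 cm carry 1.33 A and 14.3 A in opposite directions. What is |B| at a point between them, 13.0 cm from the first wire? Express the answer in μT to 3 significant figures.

B ≈ 15.0 μT

Each long wire gives B = μ₀I/(2πd). Distances are d₁ = 0.13 m and d₂ = 0.22 m.
B₁ = 2.05×10⁻⁶ T, B₂ = 1.30×10⁻⁵ T.
Between antiparallel currents both contributions point the same way, so they add. B = B₁ + B₂ = 2.05×10⁻⁶ + 1.30×10⁻⁵ = 1.50×10⁻⁵ T.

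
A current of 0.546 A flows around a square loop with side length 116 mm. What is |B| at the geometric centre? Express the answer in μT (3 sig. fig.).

B ≈ 5.33 μT

Each side is a finite straight segment at perpendicular distance d = a/(2 tan(π/4)) = 0.058 m from the centre, with end-angles ±π/4.
One side contributes B₁ = (μ₀I/4πd)·2 sin(π/4) = 1.33×10⁻⁶ T.
All 4 sides add in the same direction: B = 4 × 1.33×10⁻⁶ = 5.33×10⁻⁶ T.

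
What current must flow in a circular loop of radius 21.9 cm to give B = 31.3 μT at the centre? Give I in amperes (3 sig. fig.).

At the centre of a circular loop B = μ₀I/(2R), so I = 2RB/μ₀.
With R = 0.219 m, I = 2 × 0.219 × 3.13×10⁻⁵ / (4π×10⁻⁷) = 10.9 A.

I ≈ 10.9 A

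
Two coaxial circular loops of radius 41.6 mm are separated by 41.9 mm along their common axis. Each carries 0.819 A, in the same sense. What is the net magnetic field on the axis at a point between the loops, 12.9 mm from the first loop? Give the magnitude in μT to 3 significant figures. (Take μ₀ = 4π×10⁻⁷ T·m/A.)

B ≈ 17.6 μT

Each loop contributes B = μ₀IR²/[2(R²+z²)^(3/2)] on the axis, with z measured from that loop.
Loop 1 (z = 0.0129 m): B₁ = 1.08×10⁻⁵ T. Loop 2 (z = 0.029 m): B₂ = 6.83×10⁻⁶ T.
The fields add: B = B₁ + B₂ = 1.76×10⁻⁵ T.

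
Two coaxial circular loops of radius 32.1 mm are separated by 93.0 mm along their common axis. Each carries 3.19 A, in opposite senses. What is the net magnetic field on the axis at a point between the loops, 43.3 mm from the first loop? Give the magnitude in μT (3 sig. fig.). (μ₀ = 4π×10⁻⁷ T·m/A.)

Each loop contributes B = μ₀IR²/[2(R²+z²)^(3/2)] on the axis, with z measured from that loop.
Loop 1 (z = 0.0433 m): B₁ = 1.32×10⁻⁵ T. Loop 2 (z = 0.0497 m): B₂ = 9.97×10⁻⁶ T.
The fields oppose: B = |B₁ − B₂| = 3.22×10⁻⁶ T.

B ≈ 3.22 μT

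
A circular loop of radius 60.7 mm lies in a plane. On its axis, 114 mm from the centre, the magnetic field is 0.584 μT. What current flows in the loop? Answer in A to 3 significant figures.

I ≈ 0.543 A

On the axis of a loop, B = μ₀IR²/[2(R²+z²)^(3/2)], so I = 2B(R²+z²)^(3/2)/(μ₀R²).
R² + z² = 0.003684 + 0.013 = 0.01668 m²; raised to 3/2 gives 2.15×10⁻³ m³.
I = 2 × 5.84×10⁻⁷ × 2.15×10⁻³ / (1.26×10⁻⁶ × 0.003684) = 0.543 A.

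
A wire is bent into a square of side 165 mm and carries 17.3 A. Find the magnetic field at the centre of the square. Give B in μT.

Each side is a finite straight segment at perpendicular distance d = a/(2 tan(π/4)) = 0.0825 m from the centre, with end-angles ±π/4.
One side contributes B₁ = (μ₀I/4πd)·2 sin(π/4) = 2.97×10⁻⁵ T.
All 4 sides add in the same direction: B = 4 × 2.97×10⁻⁵ = 1.19×10⁻⁴ T.

B ≈ 119 μT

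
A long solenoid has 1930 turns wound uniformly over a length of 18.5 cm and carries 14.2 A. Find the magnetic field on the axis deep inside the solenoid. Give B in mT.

B ≈ 186 mT

Inside a long solenoid, B = μ₀nI with n = 1.043×10⁴ turns/m.
B = 4π×10⁻⁷ × 1.043×10⁴ × 14.2 = 0.186 T.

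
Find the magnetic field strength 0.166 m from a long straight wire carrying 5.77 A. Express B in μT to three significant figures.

B ≈ 6.95 μT

For an infinitely long straight wire, B = μ₀I/(2πd).
B = (4π×10⁻⁷ × 5.77) / (2π × 0.166) = 6.95×10⁻⁶ T.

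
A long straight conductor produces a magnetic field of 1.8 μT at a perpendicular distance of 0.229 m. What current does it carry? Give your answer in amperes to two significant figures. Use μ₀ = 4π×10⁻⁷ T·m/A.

I ≈ 2.1 A

For a long straight wire B = μ₀I/(2πd), so I = 2πdB/μ₀.
I = 2π × 0.229 × 1.80×10⁻⁶ / (4π×10⁻⁷) = 2.06 A.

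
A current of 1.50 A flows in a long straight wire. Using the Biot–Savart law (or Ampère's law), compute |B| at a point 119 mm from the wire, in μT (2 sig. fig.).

For an infinitely long straight wire, B = μ₀I/(2πd).
B = (4π×10⁻⁷ × 1.50) / (2π × 0.119) = 2.52×10⁻⁶ T.

B ≈ 2.5 μT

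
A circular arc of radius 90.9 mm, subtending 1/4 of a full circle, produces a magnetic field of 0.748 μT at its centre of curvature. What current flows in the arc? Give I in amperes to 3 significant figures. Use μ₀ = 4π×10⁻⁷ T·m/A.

For a circular arc, B = μ₀Iφ/(4πR) with φ in radians; here φ = 1.571 rad.
So I = 4πRB/(μ₀φ) = 4π × 0.0909 × 7.48×10⁻⁷ / (4π×10⁻⁷ × 1.571) = 0.433 A.

I ≈ 0.433 A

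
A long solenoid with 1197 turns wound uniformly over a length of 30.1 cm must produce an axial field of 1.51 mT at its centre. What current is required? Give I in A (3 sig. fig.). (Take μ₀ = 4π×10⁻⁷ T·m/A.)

I ≈ 0.302 A

Inside a long solenoid B = μ₀nI with n = 3977 m⁻¹, so I = B/(μ₀n).
I = 1.51×10⁻³ / (4π×10⁻⁷ × 3977) = 0.302 A.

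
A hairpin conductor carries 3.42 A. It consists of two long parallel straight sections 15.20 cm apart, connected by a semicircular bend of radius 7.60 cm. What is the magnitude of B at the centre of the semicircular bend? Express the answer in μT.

B ≈ 23.1 μT

The semicircular arc contributes B_arc = μ₀I·π/(4πR) = μ₀I/(4R) = 1.41×10⁻⁵ T.
Each semi-infinite lead is at perpendicular distance R = 0.076 m from the centre, with the perpendicular foot at its near end, so it contributes μ₀I/(4πR); both point the same way, together 9.00×10⁻⁶ T.
Arc and leads all point the same direction: B = 1.41×10⁻⁵ + 9.00×10⁻⁶ = 2.31×10⁻⁵ T.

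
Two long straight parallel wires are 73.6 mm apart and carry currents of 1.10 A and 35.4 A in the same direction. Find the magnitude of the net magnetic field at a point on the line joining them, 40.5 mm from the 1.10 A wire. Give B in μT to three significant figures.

B ≈ 208 μT

Each long wire gives B = μ₀I/(2πd). Distances are d₁ = 0.0405 m and d₂ = 0.0331 m.
B₁ = 5.43×10⁻⁶ T, B₂ = 2.14×10⁻⁴ T.
Between parallel currents the two contributions point in opposite directions, so they subtract. B = |B₁ − B₂| = |5.43×10⁻⁶ − 2.14×10⁻⁴| = 2.08×10⁻⁴ T.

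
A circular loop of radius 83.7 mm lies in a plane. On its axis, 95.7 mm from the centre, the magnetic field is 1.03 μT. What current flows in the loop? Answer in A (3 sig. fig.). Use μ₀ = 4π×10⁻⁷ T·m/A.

I ≈ 0.481 A

On the axis of a loop, B = μ₀IR²/[2(R²+z²)^(3/2)], so I = 2B(R²+z²)^(3/2)/(μ₀R²).
R² + z² = 0.007006 + 0.009158 = 0.01616 m²; raised to 3/2 gives 2.06×10⁻³ m³.
I = 2 × 1.03×10⁻⁶ × 2.06×10⁻³ / (1.26×10⁻⁶ × 0.007006) = 0.481 A.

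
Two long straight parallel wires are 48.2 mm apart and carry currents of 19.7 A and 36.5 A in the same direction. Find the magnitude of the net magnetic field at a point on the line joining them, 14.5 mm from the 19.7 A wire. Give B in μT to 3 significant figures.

Each long wire gives B = μ₀I/(2πd). Distances are d₁ = 0.0145 m and d₂ = 0.0337 m.
B₁ = 2.72×10⁻⁴ T, B₂ = 2.17×10⁻⁴ T.
Between parallel currents the two contributions point in opposite directions, so they subtract. B = |B₁ − B₂| = |2.72×10⁻⁴ − 2.17×10⁻⁴| = 5.51×10⁻⁵ T.

B ≈ 55.1 μT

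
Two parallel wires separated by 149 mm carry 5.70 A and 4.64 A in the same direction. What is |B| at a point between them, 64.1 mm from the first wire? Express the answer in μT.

Each long wire gives B = μ₀I/(2πd). Distances are d₁ = 0.0641 m and d₂ = 0.0849 m.
B₁ = 1.78×10⁻⁵ T, B₂ = 1.09×10⁻⁵ T.
Between parallel currents the two contributions point in opposite directions, so they subtract. B = |B₁ − B₂| = |1.78×10⁻⁵ − 1.09×10⁻⁵| = 6.85×10⁻⁶ T.

B ≈ 6.85 μT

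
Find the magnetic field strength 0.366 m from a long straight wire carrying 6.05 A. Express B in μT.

For an infinitely long straight wire, B = μ₀I/(2πd).
B = (4π×10⁻⁷ × 6.05) / (2π × 0.366) = 3.31×10⁻⁶ T.

B ≈ 3.31 μT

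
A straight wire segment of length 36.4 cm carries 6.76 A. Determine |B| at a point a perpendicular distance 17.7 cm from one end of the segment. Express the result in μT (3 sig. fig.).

For a finite straight segment, B = (μ₀I/4πd)(sinθ₁ + sinθ₂), where θ₁, θ₂ are the angles from the perpendicular to each end.
The perpendicular foot is at one end, so the two end-offsets along the wire are 0 and L = 0.364 m.
sinθ₁ = 0/√(0²+0.177²) = 0.0000; sinθ₂ = 0.364/√(0.364²+0.177²) = 0.8993.
B = (4π×10⁻⁷ × 6.76) / (4π × 0.177) × (0.0000 + 0.8993) = 3.43×10⁻⁶ T.

B ≈ 3.43 μT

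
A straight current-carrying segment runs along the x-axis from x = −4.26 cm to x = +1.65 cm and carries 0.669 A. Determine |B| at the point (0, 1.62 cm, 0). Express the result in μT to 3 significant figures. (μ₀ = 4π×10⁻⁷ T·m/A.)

B ≈ 6.81 μT

For a finite straight segment, B = (μ₀I/4πd)(sinθ₁ + sinθ₂), where θ₁, θ₂ are the angles from the perpendicular to each end.
The perpendicular distance is d = 0.0162 m; the end-offsets along the wire are a = 0.0426 m and b = 0.0165 m.
sinθ₁ = 0.0426/√(0.0426²+0.0162²) = 0.9347; sinθ₂ = 0.0165/√(0.0165²+0.0162²) = 0.7136.
B = (4π×10⁻⁷ × 0.669) / (4π × 0.0162) × (0.9347 + 0.7136) = 6.81×10⁻⁶ T.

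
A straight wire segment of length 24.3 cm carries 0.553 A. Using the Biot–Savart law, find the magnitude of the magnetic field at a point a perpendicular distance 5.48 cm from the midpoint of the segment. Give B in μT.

B ≈ 1.84 μT

For a finite straight segment, B = (μ₀I/4πd)(sinθ₁ + sinθ₂), where θ₁, θ₂ are the angles from the perpendicular to each end.
The perpendicular from the point meets the wire at its midpoint, so each end is L/2 = 0.1215 m away along the wire.
sinθ₁ = 0.1215/√(0.1215²+0.0548²) = 0.9116; sinθ₂ = 0.1215/√(0.1215²+0.0548²) = 0.9116.
B = (4π×10⁻⁷ × 0.553) / (4π × 0.0548) × (0.9116 + 0.9116) = 1.84×10⁻⁶ T.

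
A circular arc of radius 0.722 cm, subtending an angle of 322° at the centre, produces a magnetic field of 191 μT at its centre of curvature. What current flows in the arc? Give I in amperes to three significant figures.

I ≈ 2.45 A

For a circular arc, B = μ₀Iφ/(4πR) with φ in radians; here φ = 5.62 rad.
So I = 4πRB/(μ₀φ) = 4π × 0.00722 × 1.91×10⁻⁴ / (4π×10⁻⁷ × 5.62) = 2.45 A.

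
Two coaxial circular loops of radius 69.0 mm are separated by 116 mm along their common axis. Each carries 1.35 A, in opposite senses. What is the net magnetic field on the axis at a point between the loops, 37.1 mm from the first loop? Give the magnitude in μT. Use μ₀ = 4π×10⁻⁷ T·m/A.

Each loop contributes B = μ₀IR²/[2(R²+z²)^(3/2)] on the axis, with z measured from that loop.
Loop 1 (z = 0.0371 m): B₁ = 8.40×10⁻⁶ T. Loop 2 (z = 0.0789 m): B₂ = 3.51×10⁻⁶ T.
The fields oppose: B = |B₁ − B₂| = 4.89×10⁻⁶ T.

B ≈ 4.89 μT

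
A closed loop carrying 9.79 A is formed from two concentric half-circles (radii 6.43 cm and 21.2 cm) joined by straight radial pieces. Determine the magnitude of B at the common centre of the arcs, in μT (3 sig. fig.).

The radial connectors point toward the centre, so dl × r̂ = 0 and they contribute nothing.
Each semicircle gives μ₀I/(4R): inner arc 4.78×10⁻⁵ T, outer arc 1.45×10⁻⁵ T.
The two arcs carry current in opposite angular senses, so their fields oppose: B = |4.78×10⁻⁵ − 1.45×10⁻⁵| = 3.33×10⁻⁵ T.

B ≈ 33.3 μT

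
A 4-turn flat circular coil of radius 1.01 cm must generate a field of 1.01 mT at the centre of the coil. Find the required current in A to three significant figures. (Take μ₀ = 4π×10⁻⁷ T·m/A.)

For an N-turn coil, B = Nμ₀I/(2R) with R = 0.0101 m, so I = 2RB/(Nμ₀) = 2 × 0.0101 × 1.01×10⁻³ / (4 × 4π×10⁻⁷) = 4.06 A.

I ≈ 4.06 A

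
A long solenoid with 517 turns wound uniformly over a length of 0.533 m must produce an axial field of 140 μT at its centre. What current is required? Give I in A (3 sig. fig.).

Inside a long solenoid B = μ₀nI with n = 970 m⁻¹, so I = B/(μ₀n).
I = 1.40×10⁻⁴ / (4π×10⁻⁷ × 970) = 0.115 A.

I ≈ 0.115 A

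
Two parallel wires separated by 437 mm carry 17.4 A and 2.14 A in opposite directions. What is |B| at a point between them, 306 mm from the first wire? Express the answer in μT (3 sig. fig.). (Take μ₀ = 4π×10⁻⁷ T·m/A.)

B ≈ 14.6 μT

Each long wire gives B = μ₀I/(2πd). Distances are d₁ = 0.306 m and d₂ = 0.131 m.
B₁ = 1.14×10⁻⁵ T, B₂ = 3.27×10⁻⁶ T.
Between antiparallel currents both contributions point the same way, so they add. B = B₁ + B₂ = 1.14×10⁻⁵ + 3.27×10⁻⁶ = 1.46×10⁻⁵ T.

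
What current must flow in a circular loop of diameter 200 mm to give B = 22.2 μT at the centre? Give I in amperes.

I ≈ 3.53 A

At the centre of a circular loop B = μ₀I/(2R), so I = 2RB/μ₀.
With R = 0.1 m, I = 2 × 0.1 × 2.22×10⁻⁵ / (4π×10⁻⁷) = 3.53 A.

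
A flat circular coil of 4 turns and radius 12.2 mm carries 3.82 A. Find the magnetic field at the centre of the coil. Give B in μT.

B ≈ 787 μT

For an N-turn flat coil, B = Nμ₀I/(2R) with R = 0.0122 m.
B = 4 × 1.97×10⁻⁴ T = 7.87×10⁻⁴ T.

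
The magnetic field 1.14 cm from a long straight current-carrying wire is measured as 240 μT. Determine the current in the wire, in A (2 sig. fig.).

I ≈ 14 A

For a long straight wire B = μ₀I/(2πd), so I = 2πdB/μ₀.
I = 2π × 0.0114 × 2.40×10⁻⁴ / (4π×10⁻⁷) = 13.7 A.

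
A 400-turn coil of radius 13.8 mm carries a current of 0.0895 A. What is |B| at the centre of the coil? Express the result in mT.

For an N-turn flat coil, B = Nμ₀I/(2R) with R = 0.0138 m.
B = 400 × 4.07×10⁻⁶ T = 1.63×10⁻³ T.

B ≈ 1.63 mT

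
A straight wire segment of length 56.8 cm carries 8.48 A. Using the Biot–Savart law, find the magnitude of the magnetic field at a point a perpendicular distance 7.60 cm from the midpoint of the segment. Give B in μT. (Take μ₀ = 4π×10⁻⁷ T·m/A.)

B ≈ 21.6 μT

For a finite straight segment, B = (μ₀I/4πd)(sinθ₁ + sinθ₂), where θ₁, θ₂ are the angles from the perpendicular to each end.
The perpendicular from the point meets the wire at its midpoint, so each end is L/2 = 0.284 m away along the wire.
sinθ₁ = 0.284/√(0.284²+0.076²) = 0.9660; sinθ₂ = 0.284/√(0.284²+0.076²) = 0.9660.
B = (4π×10⁻⁷ × 8.48) / (4π × 0.076) × (0.9660 + 0.9660) = 2.16×10⁻⁵ T.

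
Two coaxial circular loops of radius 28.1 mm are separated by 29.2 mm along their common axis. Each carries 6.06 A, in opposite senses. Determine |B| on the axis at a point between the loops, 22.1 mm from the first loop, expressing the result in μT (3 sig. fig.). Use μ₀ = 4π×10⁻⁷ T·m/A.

Each loop contributes B = μ₀IR²/[2(R²+z²)^(3/2)] on the axis, with z measured from that loop.
Loop 1 (z = 0.0221 m): B₁ = 6.58×10⁻⁵ T. Loop 2 (z = 0.0071 m): B₂ = 1.23×10⁻⁴ T.
The fields oppose: B = |B₁ − B₂| = 5.77×10⁻⁵ T.

B ≈ 57.7 μT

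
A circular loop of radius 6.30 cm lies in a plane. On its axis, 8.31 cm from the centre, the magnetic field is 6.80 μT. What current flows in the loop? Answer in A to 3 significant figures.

On the axis of a loop, B = μ₀IR²/[2(R²+z²)^(3/2)], so I = 2B(R²+z²)^(3/2)/(μ₀R²).
R² + z² = 0.003969 + 0.006906 = 0.01087 m²; raised to 3/2 gives 1.13×10⁻³ m³.
I = 2 × 6.80×10⁻⁶ × 1.13×10⁻³ / (1.26×10⁻⁶ × 0.003969) = 3.09 A.

I ≈ 3.09 A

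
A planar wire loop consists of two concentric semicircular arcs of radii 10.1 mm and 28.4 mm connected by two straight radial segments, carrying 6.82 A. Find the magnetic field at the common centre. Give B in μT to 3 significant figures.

B ≈ 137 μT

The radial connectors point toward the centre, so dl × r̂ = 0 and they contribute nothing.
Each semicircle gives μ₀I/(4R): inner arc 2.12×10⁻⁴ T, outer arc 7.54×10⁻⁵ T.
The two arcs carry current in opposite angular senses, so their fields oppose: B = |2.12×10⁻⁴ − 7.54×10⁻⁵| = 1.37×10⁻⁴ T.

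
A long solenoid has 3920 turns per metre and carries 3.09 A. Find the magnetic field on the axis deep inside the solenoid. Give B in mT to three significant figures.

B ≈ 15.2 mT

Inside a long solenoid, B = μ₀nI with n = 3920 turns/m.
B = 4π×10⁻⁷ × 3920 × 3.09 = 1.52×10⁻² T.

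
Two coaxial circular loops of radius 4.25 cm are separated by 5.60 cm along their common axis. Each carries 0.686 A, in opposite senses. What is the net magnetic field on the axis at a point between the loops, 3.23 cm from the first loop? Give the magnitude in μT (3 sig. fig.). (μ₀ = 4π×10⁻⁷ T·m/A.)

B ≈ 1.64 μT

Each loop contributes B = μ₀IR²/[2(R²+z²)^(3/2)] on the axis, with z measured from that loop.
Loop 1 (z = 0.0323 m): B₁ = 5.12×10⁻⁶ T. Loop 2 (z = 0.0237 m): B₂ = 6.76×10⁻⁶ T.
The fields oppose: B = |B₁ − B₂| = 1.64×10⁻⁶ T.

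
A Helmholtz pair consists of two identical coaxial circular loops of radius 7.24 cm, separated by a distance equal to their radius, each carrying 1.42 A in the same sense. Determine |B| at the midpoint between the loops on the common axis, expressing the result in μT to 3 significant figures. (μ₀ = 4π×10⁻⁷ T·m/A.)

Each loop contributes B = μ₀IR²/[2(R²+z²)^(3/2)] on the axis, with z measured from that loop.
Loop 1 (z = 0.0362 m): B₁ = 8.82×10⁻⁶ T. Loop 2 (z = 0.0362 m): B₂ = 8.82×10⁻⁶ T.
The fields add: B = B₁ + B₂ = 1.76×10⁻⁵ T.

B ≈ 17.6 μT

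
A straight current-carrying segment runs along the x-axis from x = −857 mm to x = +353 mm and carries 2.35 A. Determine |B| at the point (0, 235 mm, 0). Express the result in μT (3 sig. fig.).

B ≈ 1.80 μT

For a finite straight segment, B = (μ₀I/4πd)(sinθ₁ + sinθ₂), where θ₁, θ₂ are the angles from the perpendicular to each end.
The perpendicular distance is d = 0.235 m; the end-offsets along the wire are a = 0.857 m and b = 0.353 m.
sinθ₁ = 0.857/√(0.857²+0.235²) = 0.9644; sinθ₂ = 0.353/√(0.353²+0.235²) = 0.8324.
B = (4π×10⁻⁷ × 2.35) / (4π × 0.235) × (0.9644 + 0.8324) = 1.80×10⁻⁶ T.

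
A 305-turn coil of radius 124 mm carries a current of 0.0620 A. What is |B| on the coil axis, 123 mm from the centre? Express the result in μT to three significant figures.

B ≈ 34.3 μT

For an N-turn flat coil, B = Nμ₀IR²/[2(R²+z²)^(3/2)] with R = 0.124 m, z = 0.123 m.
B = 305 × 1.12×10⁻⁷ T = 3.43×10⁻⁵ T.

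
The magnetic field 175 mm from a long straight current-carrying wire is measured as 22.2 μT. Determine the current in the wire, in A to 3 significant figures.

I ≈ 19.4 A

For a long straight wire B = μ₀I/(2πd), so I = 2πdB/μ₀.
I = 2π × 0.175 × 2.22×10⁻⁵ / (4π×10⁻⁷) = 19.4 A.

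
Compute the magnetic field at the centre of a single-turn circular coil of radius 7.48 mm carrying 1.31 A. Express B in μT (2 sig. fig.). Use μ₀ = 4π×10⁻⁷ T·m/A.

B ≈ 110 μT

At the centre of a circular loop the Biot–Savart law gives B = μ₀I/(2R).
B = (4π×10⁻⁷ × 1.31) / (2 × 0.00748) = 1.10×10⁻⁴ T.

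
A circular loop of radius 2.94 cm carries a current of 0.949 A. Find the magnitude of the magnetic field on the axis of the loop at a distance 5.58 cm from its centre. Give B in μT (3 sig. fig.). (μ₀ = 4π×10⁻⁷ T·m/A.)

On the axis of a circular loop, B = μ₀IR² / [2(R²+z²)^(3/2)].
R² + z² = (0.0294)² + (0.0558)² = 0.003978 m², and (R²+z²)^(3/2) = 2.51×10⁻⁴ m³.
B = (4π×10⁻⁷ × 0.949 × 0.0008644) / (2 × 2.51×10⁻⁴) = 2.05×10⁻⁶ T.

B ≈ 2.05 μT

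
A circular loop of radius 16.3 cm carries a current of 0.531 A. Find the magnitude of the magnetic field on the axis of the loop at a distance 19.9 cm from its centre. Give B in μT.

B ≈ 0.521 μT

On the axis of a circular loop, B = μ₀IR² / [2(R²+z²)^(3/2)].
R² + z² = (0.163)² + (0.199)² = 0.06617 m², and (R²+z²)^(3/2) = 1.70×10⁻² m³.
B = (4π×10⁻⁷ × 0.531 × 0.02657) / (2 × 1.70×10⁻²) = 5.21×10⁻⁷ T.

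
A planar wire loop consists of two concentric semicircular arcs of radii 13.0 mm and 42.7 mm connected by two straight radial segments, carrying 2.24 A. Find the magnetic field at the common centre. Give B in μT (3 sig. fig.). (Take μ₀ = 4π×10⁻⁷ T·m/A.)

B ≈ 37.7 μT

The radial connectors point toward the centre, so dl × r̂ = 0 and they contribute nothing.
Each semicircle gives μ₀I/(4R): inner arc 5.41×10⁻⁵ T, outer arc 1.65×10⁻⁵ T.
The two arcs carry current in opposite angular senses, so their fields oppose: B = |5.41×10⁻⁵ − 1.65×10⁻⁵| = 3.77×10⁻⁵ T.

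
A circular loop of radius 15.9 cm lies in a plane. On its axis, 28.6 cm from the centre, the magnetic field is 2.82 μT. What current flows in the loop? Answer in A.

I ≈ 6.22 A

On the axis of a loop, B = μ₀IR²/[2(R²+z²)^(3/2)], so I = 2B(R²+z²)^(3/2)/(μ₀R²).
R² + z² = 0.02528 + 0.0818 = 0.1071 m²; raised to 3/2 gives 3.50×10⁻² m³.
I = 2 × 2.82×10⁻⁶ × 3.50×10⁻² / (1.26×10⁻⁶ × 0.02528) = 6.22 A.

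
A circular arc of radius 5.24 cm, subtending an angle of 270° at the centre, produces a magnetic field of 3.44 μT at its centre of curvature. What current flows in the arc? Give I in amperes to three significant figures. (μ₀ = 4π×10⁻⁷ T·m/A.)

For a circular arc, B = μ₀Iφ/(4πR) with φ in radians; here φ = 4.712 rad.
So I = 4πRB/(μ₀φ) = 4π × 0.0524 × 3.44×10⁻⁶ / (4π×10⁻⁷ × 4.712) = 0.383 A.

I ≈ 0.383 A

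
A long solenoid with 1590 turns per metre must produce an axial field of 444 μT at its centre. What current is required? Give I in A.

I ≈ 0.222 A

Inside a long solenoid B = μ₀nI with n = 1590 m⁻¹, so I = B/(μ₀n).
I = 4.44×10⁻⁴ / (4π×10⁻⁷ × 1590) = 0.222 A.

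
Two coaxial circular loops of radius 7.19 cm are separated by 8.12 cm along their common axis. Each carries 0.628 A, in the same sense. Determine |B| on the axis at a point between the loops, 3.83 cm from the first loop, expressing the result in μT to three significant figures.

B ≈ 7.25 μT

Each loop contributes B = μ₀IR²/[2(R²+z²)^(3/2)] on the axis, with z measured from that loop.
Loop 1 (z = 0.0383 m): B₁ = 3.77×10⁻⁶ T. Loop 2 (z = 0.0429 m): B₂ = 3.48×10⁻⁶ T.
The fields add: B = B₁ + B₂ = 7.25×10⁻⁶ T.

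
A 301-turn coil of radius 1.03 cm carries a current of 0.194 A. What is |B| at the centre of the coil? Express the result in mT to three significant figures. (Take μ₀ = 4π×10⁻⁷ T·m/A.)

B ≈ 3.56 mT

For an N-turn flat coil, B = Nμ₀I/(2R) with R = 0.0103 m.
B = 301 × 1.18×10⁻⁵ T = 3.56×10⁻³ T.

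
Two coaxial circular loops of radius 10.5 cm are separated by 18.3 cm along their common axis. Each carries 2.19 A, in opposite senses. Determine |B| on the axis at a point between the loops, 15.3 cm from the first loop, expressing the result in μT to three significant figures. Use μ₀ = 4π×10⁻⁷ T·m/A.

Each loop contributes B = μ₀IR²/[2(R²+z²)^(3/2)] on the axis, with z measured from that loop.
Loop 1 (z = 0.153 m): B₁ = 2.37×10⁻⁶ T. Loop 2 (z = 0.03 m): B₂ = 1.16×10⁻⁵ T.
The fields oppose: B = |B₁ − B₂| = 9.28×10⁻⁶ T.

B ≈ 9.28 μT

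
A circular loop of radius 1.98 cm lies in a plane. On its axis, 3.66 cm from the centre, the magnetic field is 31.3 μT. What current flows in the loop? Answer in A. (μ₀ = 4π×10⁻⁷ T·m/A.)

On the axis of a loop, B = μ₀IR²/[2(R²+z²)^(3/2)], so I = 2B(R²+z²)^(3/2)/(μ₀R²).
R² + z² = 0.000392 + 0.00134 = 0.001732 m²; raised to 3/2 gives 7.21×10⁻⁵ m³.
I = 2 × 3.13×10⁻⁵ × 7.21×10⁻⁵ / (1.26×10⁻⁶ × 0.000392) = 9.16 A.

I ≈ 9.16 A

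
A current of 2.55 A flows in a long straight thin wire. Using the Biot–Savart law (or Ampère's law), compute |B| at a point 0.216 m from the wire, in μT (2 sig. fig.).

For an infinitely long straight wire, B = μ₀I/(2πd).
B = (4π×10⁻⁷ × 2.55) / (2π × 0.216) = 2.36×10⁻⁶ T.

B ≈ 2.4 μT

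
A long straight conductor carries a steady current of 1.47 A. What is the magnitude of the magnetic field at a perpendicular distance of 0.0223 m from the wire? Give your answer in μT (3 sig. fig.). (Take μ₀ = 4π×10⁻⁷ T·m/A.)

For an infinitely long straight wire, B = μ₀I/(2πd).
B = (4π×10⁻⁷ × 1.47) / (2π × 0.0223) = 1.32×10⁻⁵ T.

B ≈ 13.2 μT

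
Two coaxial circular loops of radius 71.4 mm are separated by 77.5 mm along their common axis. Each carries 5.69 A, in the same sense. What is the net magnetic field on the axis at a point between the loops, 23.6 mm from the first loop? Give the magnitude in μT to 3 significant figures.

Each loop contributes B = μ₀IR²/[2(R²+z²)^(3/2)] on the axis, with z measured from that loop.
Loop 1 (z = 0.0236 m): B₁ = 4.29×10⁻⁵ T. Loop 2 (z = 0.0539 m): B₂ = 2.55×10⁻⁵ T.
The fields add: B = B₁ + B₂ = 6.83×10⁻⁵ T.

B ≈ 68.3 μT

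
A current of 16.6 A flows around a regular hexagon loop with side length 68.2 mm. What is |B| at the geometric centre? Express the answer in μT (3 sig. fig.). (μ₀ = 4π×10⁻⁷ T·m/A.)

B ≈ 169 μT

Each side is a finite straight segment at perpendicular distance d = a/(2 tan(π/6)) = 0.05906 m from the centre, with end-angles ±π/6.
One side contributes B₁ = (μ₀I/4πd)·2 sin(π/6) = 2.81×10⁻⁵ T.
All 6 sides add in the same direction: B = 6 × 2.81×10⁻⁵ = 1.69×10⁻⁴ T.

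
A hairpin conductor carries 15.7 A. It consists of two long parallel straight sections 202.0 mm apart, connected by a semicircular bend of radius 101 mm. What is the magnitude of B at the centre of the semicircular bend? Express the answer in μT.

B ≈ 79.9 μT

The semicircular arc contributes B_arc = μ₀I·π/(4πR) = μ₀I/(4R) = 4.88×10⁻⁵ T.
Each semi-infinite lead is at perpendicular distance R = 0.101 m from the centre, with the perpendicular foot at its near end, so it contributes μ₀I/(4πR); both point the same way, together 3.11×10⁻⁵ T.
Arc and leads all point the same direction: B = 4.88×10⁻⁵ + 3.11×10⁻⁵ = 7.99×10⁻⁵ T.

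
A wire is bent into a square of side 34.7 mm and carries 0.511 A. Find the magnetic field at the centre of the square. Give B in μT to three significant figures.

Each side is a finite straight segment at perpendicular distance d = a/(2 tan(π/4)) = 0.01735 m from the centre, with end-angles ±π/4.
One side contributes B₁ = (μ₀I/4πd)·2 sin(π/4) = 4.17×10⁻⁶ T.
All 4 sides add in the same direction: B = 4 × 4.17×10⁻⁶ = 1.67×10⁻⁵ T.

B ≈ 16.7 μT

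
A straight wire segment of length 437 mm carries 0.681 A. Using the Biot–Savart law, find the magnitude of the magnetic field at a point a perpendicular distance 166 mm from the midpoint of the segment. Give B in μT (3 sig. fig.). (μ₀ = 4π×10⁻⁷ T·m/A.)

B ≈ 0.653 μT

For a finite straight segment, B = (μ₀I/4πd)(sinθ₁ + sinθ₂), where θ₁, θ₂ are the angles from the perpendicular to each end.
The perpendicular from the point meets the wire at its midpoint, so each end is L/2 = 0.2185 m away along the wire.
sinθ₁ = 0.2185/√(0.2185²+0.166²) = 0.7963; sinθ₂ = 0.2185/√(0.2185²+0.166²) = 0.7963.
B = (4π×10⁻⁷ × 0.681) / (4π × 0.166) × (0.7963 + 0.7963) = 6.53×10⁻⁷ T.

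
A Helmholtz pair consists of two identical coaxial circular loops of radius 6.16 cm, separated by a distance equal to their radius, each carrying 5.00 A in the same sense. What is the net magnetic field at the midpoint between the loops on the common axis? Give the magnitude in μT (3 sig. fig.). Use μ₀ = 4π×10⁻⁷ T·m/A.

Each loop contributes B = μ₀IR²/[2(R²+z²)^(3/2)] on the axis, with z measured from that loop.
Loop 1 (z = 0.0308 m): B₁ = 3.65×10⁻⁵ T. Loop 2 (z = 0.0308 m): B₂ = 3.65×10⁻⁵ T.
The fields add: B = B₁ + B₂ = 7.30×10⁻⁵ T.

B ≈ 73.0 μT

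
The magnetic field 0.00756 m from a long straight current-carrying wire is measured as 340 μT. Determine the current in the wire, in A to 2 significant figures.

For a long straight wire B = μ₀I/(2πd), so I = 2πdB/μ₀.
I = 2π × 0.00756 × 3.40×10⁻⁴ / (4π×10⁻⁷) = 12.9 A.

I ≈ 13 A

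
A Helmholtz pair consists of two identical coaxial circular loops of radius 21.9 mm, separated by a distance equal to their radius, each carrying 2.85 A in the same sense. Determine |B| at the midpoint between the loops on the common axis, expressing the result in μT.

B ≈ 117 μT

Each loop contributes B = μ₀IR²/[2(R²+z²)^(3/2)] on the axis, with z measured from that loop.
Loop 1 (z = 0.01095 m): B₁ = 5.85×10⁻⁵ T. Loop 2 (z = 0.01095 m): B₂ = 5.85×10⁻⁵ T.
The fields add: B = B₁ + B₂ = 1.17×10⁻⁴ T.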